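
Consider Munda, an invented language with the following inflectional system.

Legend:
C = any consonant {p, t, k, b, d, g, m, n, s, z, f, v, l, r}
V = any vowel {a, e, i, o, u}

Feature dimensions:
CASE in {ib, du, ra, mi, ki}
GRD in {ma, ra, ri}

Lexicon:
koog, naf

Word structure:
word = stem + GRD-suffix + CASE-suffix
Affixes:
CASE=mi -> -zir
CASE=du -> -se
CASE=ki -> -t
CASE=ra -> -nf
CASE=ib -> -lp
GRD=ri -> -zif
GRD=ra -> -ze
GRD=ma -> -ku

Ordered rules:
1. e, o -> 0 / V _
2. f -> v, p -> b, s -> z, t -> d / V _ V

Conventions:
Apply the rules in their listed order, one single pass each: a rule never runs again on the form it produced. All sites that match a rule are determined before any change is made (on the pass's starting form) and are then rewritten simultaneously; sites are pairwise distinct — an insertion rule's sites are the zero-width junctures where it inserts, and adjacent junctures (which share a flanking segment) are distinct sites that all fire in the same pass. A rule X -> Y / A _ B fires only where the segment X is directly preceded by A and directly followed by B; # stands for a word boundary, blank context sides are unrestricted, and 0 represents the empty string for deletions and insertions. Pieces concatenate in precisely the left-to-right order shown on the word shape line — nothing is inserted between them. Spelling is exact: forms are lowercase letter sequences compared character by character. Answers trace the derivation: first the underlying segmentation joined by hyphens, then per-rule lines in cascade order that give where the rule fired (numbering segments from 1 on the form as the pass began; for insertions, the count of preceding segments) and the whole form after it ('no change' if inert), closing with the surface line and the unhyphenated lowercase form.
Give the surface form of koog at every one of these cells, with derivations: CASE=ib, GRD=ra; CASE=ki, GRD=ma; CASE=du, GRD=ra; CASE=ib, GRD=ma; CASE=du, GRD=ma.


cell CASE=ib, GRD=ra:
underlying: koog-ze-lp
1. e, o -> 0 / V _: fires at position(s) 3: kogzelp
2. f -> v, p -> b, s -> z, t -> d / V _ V: no change
surface: kogzelp

cell CASE=ki, GRD=ma:
underlying: koog-ku-t
1. e, o -> 0 / V _: fires at position(s) 3: kogkut
2. f -> v, p -> b, s -> z, t -> d / V _ V: no change
surface: kogkut

cell CASE=du, GRD=ra:
underlying: koog-ze-se
1. e, o -> 0 / V _: fires at position(s) 3: kogzese
2. f -> v, p -> b, s -> z, t -> d / V _ V: fires at position(s) 6: kogzeze
surface: kogzeze

cell CASE=ib, GRD=ma:
underlying: koog-ku-lp
1. e, o -> 0 / V _: fires at position(s) 3: kogkulp
2. f -> v, p -> b, s -> z, t -> d / V _ V: no change
surface: kogkulp

cell CASE=du, GRD=ma:
underlying: koog-ku-se
1. e, o -> 0 / V _: fires at position(s) 3: kogkuse
2. f -> v, p -> b, s -> z, t -> d / V _ V: fires at position(s) 6: kogkuze
surface: kogkuze


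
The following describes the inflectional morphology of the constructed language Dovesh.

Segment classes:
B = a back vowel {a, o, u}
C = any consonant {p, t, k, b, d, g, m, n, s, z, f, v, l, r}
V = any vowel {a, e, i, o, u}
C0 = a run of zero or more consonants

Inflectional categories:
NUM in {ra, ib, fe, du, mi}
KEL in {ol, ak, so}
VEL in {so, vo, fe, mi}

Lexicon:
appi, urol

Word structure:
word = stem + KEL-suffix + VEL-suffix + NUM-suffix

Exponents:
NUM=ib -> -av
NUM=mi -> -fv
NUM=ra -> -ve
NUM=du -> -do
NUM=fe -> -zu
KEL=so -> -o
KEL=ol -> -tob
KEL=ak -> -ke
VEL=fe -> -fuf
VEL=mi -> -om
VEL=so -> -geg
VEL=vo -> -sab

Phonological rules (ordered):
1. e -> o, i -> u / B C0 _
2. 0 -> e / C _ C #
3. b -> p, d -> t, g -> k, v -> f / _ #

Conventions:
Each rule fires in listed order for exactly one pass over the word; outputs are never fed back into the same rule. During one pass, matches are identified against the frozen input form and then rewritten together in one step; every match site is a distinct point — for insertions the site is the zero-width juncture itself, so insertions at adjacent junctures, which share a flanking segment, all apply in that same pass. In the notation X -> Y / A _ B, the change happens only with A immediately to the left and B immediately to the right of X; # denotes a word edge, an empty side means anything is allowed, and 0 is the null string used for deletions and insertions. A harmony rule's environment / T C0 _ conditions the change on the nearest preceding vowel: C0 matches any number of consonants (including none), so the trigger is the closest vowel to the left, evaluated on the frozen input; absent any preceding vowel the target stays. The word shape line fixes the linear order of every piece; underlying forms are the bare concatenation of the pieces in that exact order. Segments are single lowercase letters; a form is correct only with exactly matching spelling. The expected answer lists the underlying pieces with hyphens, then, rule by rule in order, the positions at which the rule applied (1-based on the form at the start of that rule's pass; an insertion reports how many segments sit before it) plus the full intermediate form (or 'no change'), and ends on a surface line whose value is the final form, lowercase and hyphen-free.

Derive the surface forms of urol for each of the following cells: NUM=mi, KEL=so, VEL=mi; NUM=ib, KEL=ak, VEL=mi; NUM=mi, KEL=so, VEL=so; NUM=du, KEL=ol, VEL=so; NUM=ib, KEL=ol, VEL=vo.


cell NUM=mi, KEL=so, VEL=mi:
underlying: urol-o-om-fv
1. e -> o, i -> u / B C0 _: no change
2. 0 -> e / C _ C #: inserts after position(s) 8: uroloomfev
3. b -> p, d -> t, g -> k, v -> f / _ #: fires at position(s) 10: uroloomfef
surface: uroloomfef

cell NUM=ib, KEL=ak, VEL=mi:
underlying: urol-ke-om-av
1. e -> o, i -> u / B C0 _: fires at position(s) 6: urolkoomav
2. 0 -> e / C _ C #: no change
3. b -> p, d -> t, g -> k, v -> f / _ #: fires at position(s) 10: urolkoomaf
surface: urolkoomaf

cell NUM=mi, KEL=so, VEL=so:
underlying: urol-o-geg-fv
1. e -> o, i -> u / B C0 _: fires at position(s) 7: urologogfv
2. 0 -> e / C _ C #: inserts after position(s) 9: urologogfev
3. b -> p, d -> t, g -> k, v -> f / _ #: fires at position(s) 11: urologogfef
surface: urologogfef

cell NUM=du, KEL=ol, VEL=so:
underlying: urol-tob-geg-do
1. e -> o, i -> u / B C0 _: fires at position(s) 9: uroltobgogdo
2. 0 -> e / C _ C #: no change
3. b -> p, d -> t, g -> k, v -> f / _ #: no change
surface: uroltobgogdo

cell NUM=ib, KEL=ol, VEL=vo:
underlying: urol-tob-sab-av
1. e -> o, i -> u / B C0 _: no change
2. 0 -> e / C _ C #: no change
3. b -> p, d -> t, g -> k, v -> f / _ #: fires at position(s) 12: uroltobsabaf
surface: uroltobsabaf


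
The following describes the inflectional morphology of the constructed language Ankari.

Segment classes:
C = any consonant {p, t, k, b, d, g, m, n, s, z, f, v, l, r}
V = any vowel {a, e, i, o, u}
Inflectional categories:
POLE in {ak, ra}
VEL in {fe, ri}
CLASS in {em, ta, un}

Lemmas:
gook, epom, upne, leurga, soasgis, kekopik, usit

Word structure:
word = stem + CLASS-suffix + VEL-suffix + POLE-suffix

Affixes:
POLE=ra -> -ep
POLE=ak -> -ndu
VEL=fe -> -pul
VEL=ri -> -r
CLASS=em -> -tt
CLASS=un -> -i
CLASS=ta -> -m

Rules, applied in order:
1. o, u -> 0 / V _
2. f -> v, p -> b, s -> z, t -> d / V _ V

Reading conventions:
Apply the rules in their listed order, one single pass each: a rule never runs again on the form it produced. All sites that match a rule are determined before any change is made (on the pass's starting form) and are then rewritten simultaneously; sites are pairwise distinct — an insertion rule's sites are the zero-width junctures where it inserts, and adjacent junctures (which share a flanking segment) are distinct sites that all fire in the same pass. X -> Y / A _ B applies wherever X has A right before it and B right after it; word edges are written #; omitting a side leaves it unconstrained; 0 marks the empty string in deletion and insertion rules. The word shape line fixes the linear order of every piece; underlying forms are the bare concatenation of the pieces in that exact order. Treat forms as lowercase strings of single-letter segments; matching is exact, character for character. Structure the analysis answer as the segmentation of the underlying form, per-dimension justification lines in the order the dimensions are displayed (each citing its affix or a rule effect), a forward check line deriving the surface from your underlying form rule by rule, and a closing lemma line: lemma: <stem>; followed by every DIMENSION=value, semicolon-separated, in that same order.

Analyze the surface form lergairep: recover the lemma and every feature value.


underlying: leurga-i-r-ep
POLE=ra - signalled by the affix -ep
VEL=ri - signalled by the affix -r
CLASS=un - signalled by the affix -i
check: leurgairep -> lergairep -> lergairep
lemma: leurga; POLE=ra; VEL=ri; CLASS=un


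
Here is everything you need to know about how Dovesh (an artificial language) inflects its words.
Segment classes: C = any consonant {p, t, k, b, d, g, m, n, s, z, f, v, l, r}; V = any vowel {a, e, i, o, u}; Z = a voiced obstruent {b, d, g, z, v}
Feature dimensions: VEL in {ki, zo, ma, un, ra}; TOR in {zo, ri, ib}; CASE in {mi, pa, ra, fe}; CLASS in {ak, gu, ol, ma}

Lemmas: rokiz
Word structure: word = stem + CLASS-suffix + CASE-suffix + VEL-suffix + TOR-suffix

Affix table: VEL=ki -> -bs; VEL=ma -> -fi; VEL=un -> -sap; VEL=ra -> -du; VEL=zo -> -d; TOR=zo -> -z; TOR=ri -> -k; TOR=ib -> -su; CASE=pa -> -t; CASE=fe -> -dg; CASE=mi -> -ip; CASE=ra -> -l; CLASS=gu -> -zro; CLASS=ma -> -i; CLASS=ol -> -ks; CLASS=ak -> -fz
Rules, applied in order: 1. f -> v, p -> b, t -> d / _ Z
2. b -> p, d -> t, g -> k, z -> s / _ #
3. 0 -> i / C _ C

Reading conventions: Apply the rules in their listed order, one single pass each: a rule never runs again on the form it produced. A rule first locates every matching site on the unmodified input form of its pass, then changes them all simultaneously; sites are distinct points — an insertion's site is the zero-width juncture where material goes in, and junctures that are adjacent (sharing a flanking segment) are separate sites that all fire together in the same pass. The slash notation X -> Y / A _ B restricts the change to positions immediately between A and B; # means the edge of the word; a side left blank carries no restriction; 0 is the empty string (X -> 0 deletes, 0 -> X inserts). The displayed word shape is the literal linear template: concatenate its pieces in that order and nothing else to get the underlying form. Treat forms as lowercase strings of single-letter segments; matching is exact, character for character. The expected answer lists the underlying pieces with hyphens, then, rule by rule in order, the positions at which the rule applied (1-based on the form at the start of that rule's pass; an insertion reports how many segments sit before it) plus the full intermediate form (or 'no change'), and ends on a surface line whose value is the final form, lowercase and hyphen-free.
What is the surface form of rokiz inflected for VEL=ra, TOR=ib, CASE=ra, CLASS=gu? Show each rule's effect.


underlying: rokiz-zro-l-du-su
1. f -> v, p -> b, t -> d / _ Z: no change
2. b -> p, d -> t, g -> k, z -> s / _ #: no change
3. 0 -> i / C _ C: inserts after position(s) 5, 6, 9: rokizizirolidusu
surface: rokizizirolidusu


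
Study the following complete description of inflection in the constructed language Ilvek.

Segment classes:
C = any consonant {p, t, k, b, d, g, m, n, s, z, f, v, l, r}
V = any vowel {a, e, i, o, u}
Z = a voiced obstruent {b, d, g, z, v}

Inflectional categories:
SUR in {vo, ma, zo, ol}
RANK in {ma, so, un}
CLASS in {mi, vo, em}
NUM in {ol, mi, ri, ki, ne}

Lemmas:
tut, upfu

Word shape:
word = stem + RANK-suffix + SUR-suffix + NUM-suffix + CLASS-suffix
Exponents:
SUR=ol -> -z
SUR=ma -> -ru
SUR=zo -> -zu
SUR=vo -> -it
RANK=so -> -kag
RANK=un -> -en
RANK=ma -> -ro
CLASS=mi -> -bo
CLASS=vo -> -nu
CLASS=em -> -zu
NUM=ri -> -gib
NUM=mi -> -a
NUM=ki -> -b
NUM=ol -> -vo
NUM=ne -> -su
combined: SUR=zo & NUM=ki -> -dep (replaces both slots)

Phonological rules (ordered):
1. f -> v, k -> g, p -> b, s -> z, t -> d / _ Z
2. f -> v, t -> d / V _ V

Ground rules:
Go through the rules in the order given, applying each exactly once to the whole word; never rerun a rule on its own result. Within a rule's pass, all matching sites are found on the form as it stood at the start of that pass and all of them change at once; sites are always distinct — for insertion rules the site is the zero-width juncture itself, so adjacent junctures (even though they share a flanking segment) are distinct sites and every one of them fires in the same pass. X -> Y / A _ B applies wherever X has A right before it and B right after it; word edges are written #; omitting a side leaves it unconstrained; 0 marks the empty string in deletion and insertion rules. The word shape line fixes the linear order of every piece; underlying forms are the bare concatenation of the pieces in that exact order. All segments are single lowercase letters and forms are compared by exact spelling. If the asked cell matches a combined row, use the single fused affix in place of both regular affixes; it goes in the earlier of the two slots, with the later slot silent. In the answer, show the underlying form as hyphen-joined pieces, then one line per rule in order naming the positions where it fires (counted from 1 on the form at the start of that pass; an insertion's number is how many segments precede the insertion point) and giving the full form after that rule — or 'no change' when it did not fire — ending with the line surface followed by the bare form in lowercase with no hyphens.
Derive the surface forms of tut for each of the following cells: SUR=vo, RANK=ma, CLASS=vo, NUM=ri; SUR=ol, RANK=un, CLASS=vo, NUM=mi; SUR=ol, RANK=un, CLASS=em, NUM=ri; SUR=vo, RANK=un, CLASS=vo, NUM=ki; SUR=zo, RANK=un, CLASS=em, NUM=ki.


cell SUR=vo, RANK=ma, CLASS=vo, NUM=ri:
underlying: tut-ro-it-gib-nu
1. f -> v, k -> g, p -> b, s -> z, t -> d / _ Z: fires at position(s) 7: tutroidgibnu
2. f -> v, t -> d / V _ V: no change
surface: tutroidgibnu

cell SUR=ol, RANK=un, CLASS=vo, NUM=mi:
underlying: tut-en-z-a-nu
1. f -> v, k -> g, p -> b, s -> z, t -> d / _ Z: no change
2. f -> v, t -> d / V _ V: fires at position(s) 3: tudenzanu
surface: tudenzanu

cell SUR=ol, RANK=un, CLASS=em, NUM=ri:
underlying: tut-en-z-gib-zu
1. f -> v, k -> g, p -> b, s -> z, t -> d / _ Z: no change
2. f -> v, t -> d / V _ V: fires at position(s) 3: tudenzgibzu
surface: tudenzgibzu

cell SUR=vo, RANK=un, CLASS=vo, NUM=ki:
underlying: tut-en-it-b-nu
1. f -> v, k -> g, p -> b, s -> z, t -> d / _ Z: fires at position(s) 7: tutenidbnu
2. f -> v, t -> d / V _ V: fires at position(s) 3: tudenidbnu
surface: tudenidbnu

cell SUR=zo, RANK=un, CLASS=em, NUM=ki:
underlying: tut-en-dep-zu
1. f -> v, k -> g, p -> b, s -> z, t -> d / _ Z: fires at position(s) 8: tutendebzu
2. f -> v, t -> d / V _ V: fires at position(s) 3: tudendebzu
surface: tudendebzu


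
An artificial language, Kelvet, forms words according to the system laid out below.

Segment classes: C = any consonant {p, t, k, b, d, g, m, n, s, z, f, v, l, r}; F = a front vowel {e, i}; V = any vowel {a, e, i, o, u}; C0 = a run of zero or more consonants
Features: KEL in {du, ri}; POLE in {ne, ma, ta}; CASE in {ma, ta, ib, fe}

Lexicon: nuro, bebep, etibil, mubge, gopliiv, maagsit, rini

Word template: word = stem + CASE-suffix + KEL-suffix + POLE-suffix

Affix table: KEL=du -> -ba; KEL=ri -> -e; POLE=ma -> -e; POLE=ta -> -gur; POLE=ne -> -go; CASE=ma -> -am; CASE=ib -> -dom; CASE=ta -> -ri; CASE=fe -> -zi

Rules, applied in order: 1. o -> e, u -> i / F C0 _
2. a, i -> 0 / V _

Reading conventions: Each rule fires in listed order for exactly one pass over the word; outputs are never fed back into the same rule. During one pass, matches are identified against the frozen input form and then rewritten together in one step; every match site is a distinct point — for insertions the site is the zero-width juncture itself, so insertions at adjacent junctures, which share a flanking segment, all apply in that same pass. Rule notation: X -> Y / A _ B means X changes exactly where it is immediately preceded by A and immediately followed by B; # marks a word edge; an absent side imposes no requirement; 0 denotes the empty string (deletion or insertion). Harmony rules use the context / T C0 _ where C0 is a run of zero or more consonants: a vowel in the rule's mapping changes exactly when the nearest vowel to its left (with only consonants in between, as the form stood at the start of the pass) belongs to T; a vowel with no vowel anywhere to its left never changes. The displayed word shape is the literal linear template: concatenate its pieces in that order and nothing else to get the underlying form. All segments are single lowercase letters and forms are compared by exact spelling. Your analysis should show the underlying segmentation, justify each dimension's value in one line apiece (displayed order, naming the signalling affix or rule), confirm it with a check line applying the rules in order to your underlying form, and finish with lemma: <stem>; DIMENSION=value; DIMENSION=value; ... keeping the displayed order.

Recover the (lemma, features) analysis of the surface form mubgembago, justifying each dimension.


underlying: mubge-am-ba-go
KEL=du - signalled by the affix -ba
POLE=ne - signalled by the affix -go
CASE=ma - signalled by the affix -am
check: mubgeambago -> mubgeambago -> mubgembago
lemma: mubge; KEL=du; POLE=ne; CASE=ma


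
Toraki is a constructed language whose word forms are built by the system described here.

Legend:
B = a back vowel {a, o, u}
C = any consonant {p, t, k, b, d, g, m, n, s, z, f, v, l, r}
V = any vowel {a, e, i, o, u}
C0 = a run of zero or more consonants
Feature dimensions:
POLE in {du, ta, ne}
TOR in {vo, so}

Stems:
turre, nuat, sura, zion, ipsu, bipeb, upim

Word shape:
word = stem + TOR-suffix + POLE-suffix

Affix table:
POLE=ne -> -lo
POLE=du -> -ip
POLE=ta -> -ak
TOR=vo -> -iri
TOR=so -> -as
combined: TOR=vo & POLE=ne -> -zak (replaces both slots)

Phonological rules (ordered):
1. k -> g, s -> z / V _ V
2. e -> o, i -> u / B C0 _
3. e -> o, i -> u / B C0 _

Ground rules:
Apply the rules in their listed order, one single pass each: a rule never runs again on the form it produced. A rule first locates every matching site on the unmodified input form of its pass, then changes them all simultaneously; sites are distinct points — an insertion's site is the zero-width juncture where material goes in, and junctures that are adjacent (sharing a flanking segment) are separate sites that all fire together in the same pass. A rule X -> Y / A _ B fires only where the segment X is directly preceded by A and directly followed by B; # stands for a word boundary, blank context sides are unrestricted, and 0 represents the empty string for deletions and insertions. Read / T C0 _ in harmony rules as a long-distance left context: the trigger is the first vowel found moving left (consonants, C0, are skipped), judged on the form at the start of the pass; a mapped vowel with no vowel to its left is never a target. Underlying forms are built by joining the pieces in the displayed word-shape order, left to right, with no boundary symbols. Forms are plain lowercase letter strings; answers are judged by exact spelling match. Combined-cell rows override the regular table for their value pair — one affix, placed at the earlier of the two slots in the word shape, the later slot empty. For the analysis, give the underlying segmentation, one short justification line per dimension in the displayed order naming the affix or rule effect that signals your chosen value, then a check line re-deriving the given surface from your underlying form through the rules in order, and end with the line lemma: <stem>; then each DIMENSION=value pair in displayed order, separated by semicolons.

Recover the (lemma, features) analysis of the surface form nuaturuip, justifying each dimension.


underlying: nuat-iri-ip
POLE=du - signalled by the affix -ip
TOR=vo - signalled by the affix -iri
check: nuatiriip -> nuatiriip -> nuaturiip -> nuaturuip
lemma: nuat; POLE=du; TOR=vo


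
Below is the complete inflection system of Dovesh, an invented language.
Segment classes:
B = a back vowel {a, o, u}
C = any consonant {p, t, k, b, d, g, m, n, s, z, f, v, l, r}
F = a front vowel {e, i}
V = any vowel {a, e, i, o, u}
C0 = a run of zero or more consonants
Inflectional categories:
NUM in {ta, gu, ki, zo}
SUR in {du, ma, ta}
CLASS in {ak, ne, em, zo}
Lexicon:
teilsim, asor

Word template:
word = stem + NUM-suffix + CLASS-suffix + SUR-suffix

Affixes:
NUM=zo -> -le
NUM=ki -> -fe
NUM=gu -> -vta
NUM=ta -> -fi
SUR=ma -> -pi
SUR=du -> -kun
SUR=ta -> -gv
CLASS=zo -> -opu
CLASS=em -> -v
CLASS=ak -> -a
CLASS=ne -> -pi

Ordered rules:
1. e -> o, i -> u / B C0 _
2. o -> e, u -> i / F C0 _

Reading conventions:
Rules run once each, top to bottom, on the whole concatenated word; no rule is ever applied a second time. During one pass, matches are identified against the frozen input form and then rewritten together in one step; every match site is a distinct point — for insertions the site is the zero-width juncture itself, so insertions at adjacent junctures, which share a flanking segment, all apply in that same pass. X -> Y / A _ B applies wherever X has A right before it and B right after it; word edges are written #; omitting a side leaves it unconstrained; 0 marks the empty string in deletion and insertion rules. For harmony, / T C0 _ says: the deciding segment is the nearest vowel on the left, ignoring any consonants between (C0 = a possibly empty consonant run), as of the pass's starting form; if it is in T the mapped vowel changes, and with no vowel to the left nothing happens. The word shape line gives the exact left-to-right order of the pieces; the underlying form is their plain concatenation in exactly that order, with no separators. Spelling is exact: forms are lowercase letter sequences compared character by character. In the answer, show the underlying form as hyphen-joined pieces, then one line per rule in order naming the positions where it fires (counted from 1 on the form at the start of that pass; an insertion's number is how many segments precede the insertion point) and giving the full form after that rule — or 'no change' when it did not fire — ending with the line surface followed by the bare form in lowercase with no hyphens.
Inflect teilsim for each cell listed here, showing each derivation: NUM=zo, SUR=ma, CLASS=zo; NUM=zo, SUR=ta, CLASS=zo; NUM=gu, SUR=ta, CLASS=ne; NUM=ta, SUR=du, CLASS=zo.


cell NUM=zo, SUR=ma, CLASS=zo:
underlying: teilsim-le-opu-pi
1. e -> o, i -> u / B C0 _: fires at position(s) 14: teilsimleopupu
2. o -> e, u -> i / F C0 _: fires at position(s) 10: teilsimleepupu
surface: teilsimleepupu

cell NUM=zo, SUR=ta, CLASS=zo:
underlying: teilsim-le-opu-gv
1. e -> o, i -> u / B C0 _: no change
2. o -> e, u -> i / F C0 _: fires at position(s) 10: teilsimleepugv
surface: teilsimleepugv

cell NUM=gu, SUR=ta, CLASS=ne:
underlying: teilsim-vta-pi-gv
1. e -> o, i -> u / B C0 _: fires at position(s) 12: teilsimvtapugv
2. o -> e, u -> i / F C0 _: no change
surface: teilsimvtapugv

cell NUM=ta, SUR=du, CLASS=zo:
underlying: teilsim-fi-opu-kun
1. e -> o, i -> u / B C0 _: no change
2. o -> e, u -> i / F C0 _: fires at position(s) 10: teilsimfiepukun
surface: teilsimfiepukun


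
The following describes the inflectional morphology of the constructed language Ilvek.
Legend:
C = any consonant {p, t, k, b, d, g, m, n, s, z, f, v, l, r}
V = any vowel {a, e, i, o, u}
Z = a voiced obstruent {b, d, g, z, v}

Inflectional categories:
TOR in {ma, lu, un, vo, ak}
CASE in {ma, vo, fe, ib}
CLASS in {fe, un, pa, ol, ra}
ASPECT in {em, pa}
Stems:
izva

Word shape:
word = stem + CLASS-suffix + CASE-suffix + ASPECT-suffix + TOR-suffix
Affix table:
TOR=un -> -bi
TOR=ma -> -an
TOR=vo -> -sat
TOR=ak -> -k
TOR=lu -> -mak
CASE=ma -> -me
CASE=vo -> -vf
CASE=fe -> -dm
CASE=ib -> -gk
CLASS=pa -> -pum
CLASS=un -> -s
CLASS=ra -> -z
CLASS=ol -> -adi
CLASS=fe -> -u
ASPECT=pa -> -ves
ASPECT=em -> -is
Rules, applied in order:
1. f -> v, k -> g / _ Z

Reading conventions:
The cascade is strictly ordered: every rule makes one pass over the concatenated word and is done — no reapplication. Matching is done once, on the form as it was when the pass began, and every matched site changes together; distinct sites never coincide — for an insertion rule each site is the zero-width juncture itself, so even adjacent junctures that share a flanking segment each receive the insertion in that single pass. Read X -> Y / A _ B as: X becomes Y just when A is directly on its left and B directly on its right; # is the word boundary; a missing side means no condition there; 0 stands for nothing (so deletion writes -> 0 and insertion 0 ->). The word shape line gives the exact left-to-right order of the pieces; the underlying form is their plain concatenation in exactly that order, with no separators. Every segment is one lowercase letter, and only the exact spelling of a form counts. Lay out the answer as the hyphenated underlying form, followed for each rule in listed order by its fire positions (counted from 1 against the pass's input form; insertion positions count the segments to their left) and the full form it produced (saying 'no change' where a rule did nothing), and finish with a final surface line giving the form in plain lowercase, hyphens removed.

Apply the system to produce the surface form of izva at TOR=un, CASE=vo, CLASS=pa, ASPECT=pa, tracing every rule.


underlying: izva-pum-vf-ves-bi
1. f -> v, k -> g / _ Z: fires at position(s) 9: izvapumvvvesbi
surface: izvapumvvvesbi


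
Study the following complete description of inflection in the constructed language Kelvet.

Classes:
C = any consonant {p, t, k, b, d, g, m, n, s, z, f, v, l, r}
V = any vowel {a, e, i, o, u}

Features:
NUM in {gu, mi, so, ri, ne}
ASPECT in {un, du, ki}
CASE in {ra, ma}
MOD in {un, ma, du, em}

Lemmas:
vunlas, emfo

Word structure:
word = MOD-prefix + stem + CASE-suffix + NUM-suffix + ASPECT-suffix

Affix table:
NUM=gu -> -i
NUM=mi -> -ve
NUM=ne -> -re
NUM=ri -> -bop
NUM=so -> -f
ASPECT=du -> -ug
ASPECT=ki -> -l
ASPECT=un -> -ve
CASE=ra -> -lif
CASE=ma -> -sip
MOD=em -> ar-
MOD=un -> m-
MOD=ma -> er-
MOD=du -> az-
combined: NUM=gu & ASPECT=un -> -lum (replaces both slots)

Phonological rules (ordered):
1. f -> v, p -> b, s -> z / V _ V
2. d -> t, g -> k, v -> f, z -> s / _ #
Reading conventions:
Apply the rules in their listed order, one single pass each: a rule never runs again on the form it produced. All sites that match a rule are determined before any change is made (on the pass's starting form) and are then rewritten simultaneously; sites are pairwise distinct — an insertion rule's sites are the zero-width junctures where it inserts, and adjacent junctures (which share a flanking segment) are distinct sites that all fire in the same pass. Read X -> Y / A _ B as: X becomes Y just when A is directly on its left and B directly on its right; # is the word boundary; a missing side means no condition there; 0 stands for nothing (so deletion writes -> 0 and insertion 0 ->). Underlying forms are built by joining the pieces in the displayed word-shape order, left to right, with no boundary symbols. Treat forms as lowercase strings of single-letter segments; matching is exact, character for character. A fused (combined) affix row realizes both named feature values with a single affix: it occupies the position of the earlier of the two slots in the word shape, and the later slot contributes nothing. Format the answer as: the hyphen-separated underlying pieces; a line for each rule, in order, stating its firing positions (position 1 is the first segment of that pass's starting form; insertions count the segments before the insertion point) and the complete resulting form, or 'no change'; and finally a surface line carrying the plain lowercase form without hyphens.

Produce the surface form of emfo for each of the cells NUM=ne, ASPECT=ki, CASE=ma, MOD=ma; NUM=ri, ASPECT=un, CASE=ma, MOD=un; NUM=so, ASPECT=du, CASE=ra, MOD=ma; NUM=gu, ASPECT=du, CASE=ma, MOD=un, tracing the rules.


cell NUM=ne, ASPECT=ki, CASE=ma, MOD=ma:
underlying: er-emfo-sip-re-l
1. f -> v, p -> b, s -> z / V _ V: fires at position(s) 7: eremfoziprel
2. d -> t, g -> k, v -> f, z -> s / _ #: no change
surface: eremfoziprel

cell NUM=ri, ASPECT=un, CASE=ma, MOD=un:
underlying: m-emfo-sip-bop-ve
1. f -> v, p -> b, s -> z / V _ V: fires at position(s) 6: memfozipbopve
2. d -> t, g -> k, v -> f, z -> s / _ #: no change
surface: memfozipbopve

cell NUM=so, ASPECT=du, CASE=ra, MOD=ma:
underlying: er-emfo-lif-f-ug
1. f -> v, p -> b, s -> z / V _ V: no change
2. d -> t, g -> k, v -> f, z -> s / _ #: fires at position(s) 12: eremfoliffuk
surface: eremfoliffuk

cell NUM=gu, ASPECT=du, CASE=ma, MOD=un:
underlying: m-emfo-sip-i-ug
1. f -> v, p -> b, s -> z / V _ V: fires at position(s) 6, 8: memfozibiug
2. d -> t, g -> k, v -> f, z -> s / _ #: fires at position(s) 11: memfozibiuk
surface: memfozibiuk


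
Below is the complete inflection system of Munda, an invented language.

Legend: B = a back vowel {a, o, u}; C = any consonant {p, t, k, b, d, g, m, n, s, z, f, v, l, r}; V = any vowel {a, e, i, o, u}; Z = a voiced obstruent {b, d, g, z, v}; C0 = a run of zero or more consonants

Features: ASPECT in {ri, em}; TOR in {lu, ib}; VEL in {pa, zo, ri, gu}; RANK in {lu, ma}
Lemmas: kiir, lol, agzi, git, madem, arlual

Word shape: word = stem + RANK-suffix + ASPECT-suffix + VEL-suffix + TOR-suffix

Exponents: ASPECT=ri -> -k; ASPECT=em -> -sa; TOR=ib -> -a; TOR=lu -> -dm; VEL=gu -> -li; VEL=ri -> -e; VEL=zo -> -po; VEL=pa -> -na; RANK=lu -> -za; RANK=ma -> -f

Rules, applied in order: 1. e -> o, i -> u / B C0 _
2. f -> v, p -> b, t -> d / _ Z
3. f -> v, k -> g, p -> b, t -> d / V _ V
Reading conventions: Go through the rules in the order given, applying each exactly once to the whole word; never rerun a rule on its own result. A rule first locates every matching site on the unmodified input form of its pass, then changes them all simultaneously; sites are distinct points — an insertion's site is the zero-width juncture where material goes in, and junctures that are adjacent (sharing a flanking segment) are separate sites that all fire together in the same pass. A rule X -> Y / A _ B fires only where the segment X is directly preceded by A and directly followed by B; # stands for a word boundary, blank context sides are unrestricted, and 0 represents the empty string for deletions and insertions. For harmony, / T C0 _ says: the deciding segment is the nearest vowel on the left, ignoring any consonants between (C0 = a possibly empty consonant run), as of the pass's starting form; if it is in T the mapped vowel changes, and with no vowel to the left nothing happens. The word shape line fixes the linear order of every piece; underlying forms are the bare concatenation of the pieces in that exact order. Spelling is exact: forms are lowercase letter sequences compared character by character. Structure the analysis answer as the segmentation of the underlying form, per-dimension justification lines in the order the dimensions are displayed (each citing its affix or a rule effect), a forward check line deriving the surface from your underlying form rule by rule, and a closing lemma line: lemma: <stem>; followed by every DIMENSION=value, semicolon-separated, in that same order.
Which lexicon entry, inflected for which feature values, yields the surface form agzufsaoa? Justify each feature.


underlying: agzi-f-sa-e-a
ASPECT=em - signalled by the affix -sa
TOR=ib - signalled by the affix -a
VEL=ri - signalled by the affix -e
RANK=ma - signalled by the affix -f
check: agzifsaea -> agzufsaoa -> agzufsaoa -> agzufsaoa
lemma: agzi; ASPECT=em; TOR=ib; VEL=ri; RANK=ma


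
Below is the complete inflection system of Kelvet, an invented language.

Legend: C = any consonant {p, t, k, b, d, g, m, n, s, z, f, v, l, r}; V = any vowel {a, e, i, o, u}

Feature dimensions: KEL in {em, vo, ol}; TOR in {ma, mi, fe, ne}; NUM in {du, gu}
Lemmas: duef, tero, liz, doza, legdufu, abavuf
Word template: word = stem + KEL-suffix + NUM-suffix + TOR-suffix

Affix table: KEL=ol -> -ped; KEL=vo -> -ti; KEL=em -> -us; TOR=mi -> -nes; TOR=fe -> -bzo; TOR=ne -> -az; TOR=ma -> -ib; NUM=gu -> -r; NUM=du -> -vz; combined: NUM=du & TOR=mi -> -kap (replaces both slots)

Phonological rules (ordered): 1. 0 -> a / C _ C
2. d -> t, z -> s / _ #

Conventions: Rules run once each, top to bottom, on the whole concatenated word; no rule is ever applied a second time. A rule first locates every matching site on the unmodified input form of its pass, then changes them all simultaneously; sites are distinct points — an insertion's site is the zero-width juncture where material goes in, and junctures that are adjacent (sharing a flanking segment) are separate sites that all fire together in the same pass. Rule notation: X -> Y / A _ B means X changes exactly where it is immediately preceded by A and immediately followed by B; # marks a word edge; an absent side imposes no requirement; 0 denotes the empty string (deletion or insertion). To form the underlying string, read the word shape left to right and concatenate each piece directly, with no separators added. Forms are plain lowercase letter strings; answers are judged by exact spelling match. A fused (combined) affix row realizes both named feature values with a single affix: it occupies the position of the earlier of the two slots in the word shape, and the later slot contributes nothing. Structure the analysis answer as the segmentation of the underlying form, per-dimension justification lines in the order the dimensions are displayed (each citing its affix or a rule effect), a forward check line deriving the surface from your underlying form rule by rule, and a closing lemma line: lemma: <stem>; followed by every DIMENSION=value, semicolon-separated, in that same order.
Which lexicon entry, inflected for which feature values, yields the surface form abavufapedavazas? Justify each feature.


underlying: abavuf-ped-vz-az
KEL=ol - signalled by the affix -ped
TOR=ne - signalled by the affix -az
NUM=du - signalled by the affix -vz
check: abavufpedvzaz -> abavufapedavazaz -> abavufapedavazas
lemma: abavuf; KEL=ol; TOR=ne; NUM=du


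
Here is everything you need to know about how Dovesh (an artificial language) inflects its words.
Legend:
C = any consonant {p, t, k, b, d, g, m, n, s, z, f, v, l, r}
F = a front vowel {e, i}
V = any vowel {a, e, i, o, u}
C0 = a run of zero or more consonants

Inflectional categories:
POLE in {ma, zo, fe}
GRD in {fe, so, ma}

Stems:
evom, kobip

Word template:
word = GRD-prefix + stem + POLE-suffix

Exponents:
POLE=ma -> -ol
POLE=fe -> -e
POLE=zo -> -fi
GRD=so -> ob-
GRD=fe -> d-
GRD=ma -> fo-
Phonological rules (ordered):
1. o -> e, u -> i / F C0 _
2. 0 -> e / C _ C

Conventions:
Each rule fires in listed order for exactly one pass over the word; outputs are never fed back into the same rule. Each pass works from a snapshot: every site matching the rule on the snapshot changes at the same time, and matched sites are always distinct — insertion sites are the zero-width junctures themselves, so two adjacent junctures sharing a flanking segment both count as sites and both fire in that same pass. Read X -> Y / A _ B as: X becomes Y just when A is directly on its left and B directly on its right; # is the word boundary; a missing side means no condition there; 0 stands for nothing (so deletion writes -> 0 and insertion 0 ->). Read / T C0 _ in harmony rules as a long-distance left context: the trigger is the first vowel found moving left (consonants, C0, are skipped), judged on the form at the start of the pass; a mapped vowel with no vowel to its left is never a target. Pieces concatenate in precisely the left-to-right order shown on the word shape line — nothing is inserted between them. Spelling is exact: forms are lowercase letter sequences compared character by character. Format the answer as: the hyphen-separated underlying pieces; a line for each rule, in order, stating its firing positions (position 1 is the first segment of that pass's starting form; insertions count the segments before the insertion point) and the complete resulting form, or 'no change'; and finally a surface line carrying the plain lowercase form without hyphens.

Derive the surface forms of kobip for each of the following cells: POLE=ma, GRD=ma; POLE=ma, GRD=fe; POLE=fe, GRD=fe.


cell POLE=ma, GRD=ma:
underlying: fo-kobip-ol
1. o -> e, u -> i / F C0 _: fires at position(s) 8: fokobipel
2. 0 -> e / C _ C: no change
surface: fokobipel

cell POLE=ma, GRD=fe:
underlying: d-kobip-ol
1. o -> e, u -> i / F C0 _: fires at position(s) 7: dkobipel
2. 0 -> e / C _ C: inserts after position(s) 1: dekobipel
surface: dekobipel

cell POLE=fe, GRD=fe:
underlying: d-kobip-e
1. o -> e, u -> i / F C0 _: no change
2. 0 -> e / C _ C: inserts after position(s) 1: dekobipe
surface: dekobipe


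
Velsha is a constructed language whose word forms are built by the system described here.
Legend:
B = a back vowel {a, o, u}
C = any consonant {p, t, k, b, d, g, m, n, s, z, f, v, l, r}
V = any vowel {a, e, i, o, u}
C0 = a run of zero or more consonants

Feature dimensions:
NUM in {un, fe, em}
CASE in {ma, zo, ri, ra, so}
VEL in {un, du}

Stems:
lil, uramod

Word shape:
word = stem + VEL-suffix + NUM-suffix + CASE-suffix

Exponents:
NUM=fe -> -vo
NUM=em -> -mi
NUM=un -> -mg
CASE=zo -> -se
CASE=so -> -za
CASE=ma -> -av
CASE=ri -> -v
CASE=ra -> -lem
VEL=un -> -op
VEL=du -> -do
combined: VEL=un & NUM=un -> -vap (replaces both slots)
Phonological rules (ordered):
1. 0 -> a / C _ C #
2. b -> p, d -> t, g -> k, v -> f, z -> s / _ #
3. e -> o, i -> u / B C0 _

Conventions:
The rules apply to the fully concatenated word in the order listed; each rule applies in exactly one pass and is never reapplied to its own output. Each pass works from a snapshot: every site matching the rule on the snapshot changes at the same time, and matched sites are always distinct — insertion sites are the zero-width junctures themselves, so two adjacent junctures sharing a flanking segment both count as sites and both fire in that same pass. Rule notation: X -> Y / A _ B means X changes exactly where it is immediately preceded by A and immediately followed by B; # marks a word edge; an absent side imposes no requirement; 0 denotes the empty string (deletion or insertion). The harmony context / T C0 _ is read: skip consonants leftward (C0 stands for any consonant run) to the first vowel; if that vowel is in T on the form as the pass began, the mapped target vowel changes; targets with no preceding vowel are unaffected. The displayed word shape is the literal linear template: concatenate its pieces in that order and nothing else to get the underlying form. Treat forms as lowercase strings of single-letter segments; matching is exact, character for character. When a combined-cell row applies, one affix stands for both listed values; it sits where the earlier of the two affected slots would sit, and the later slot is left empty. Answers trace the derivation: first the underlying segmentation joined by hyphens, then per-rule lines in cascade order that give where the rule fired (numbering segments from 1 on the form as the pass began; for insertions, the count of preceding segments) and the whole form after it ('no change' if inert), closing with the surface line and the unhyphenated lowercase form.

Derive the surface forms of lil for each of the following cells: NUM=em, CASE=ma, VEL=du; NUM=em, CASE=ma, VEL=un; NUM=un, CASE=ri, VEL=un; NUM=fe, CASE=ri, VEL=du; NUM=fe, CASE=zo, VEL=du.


cell NUM=em, CASE=ma, VEL=du:
underlying: lil-do-mi-av
1. 0 -> a / C _ C #: no change
2. b -> p, d -> t, g -> k, v -> f, z -> s / _ #: fires at position(s) 9: lildomiaf
3. e -> o, i -> u / B C0 _: fires at position(s) 7: lildomuaf
surface: lildomuaf

cell NUM=em, CASE=ma, VEL=un:
underlying: lil-op-mi-av
1. 0 -> a / C _ C #: no change
2. b -> p, d -> t, g -> k, v -> f, z -> s / _ #: fires at position(s) 9: lilopmiaf
3. e -> o, i -> u / B C0 _: fires at position(s) 7: lilopmuaf
surface: lilopmuaf

cell NUM=un, CASE=ri, VEL=un:
underlying: lil-vap-v
1. 0 -> a / C _ C #: inserts after position(s) 6: lilvapav
2. b -> p, d -> t, g -> k, v -> f, z -> s / _ #: fires at position(s) 8: lilvapaf
3. e -> o, i -> u / B C0 _: no change
surface: lilvapaf

cell NUM=fe, CASE=ri, VEL=du:
underlying: lil-do-vo-v
1. 0 -> a / C _ C #: no change
2. b -> p, d -> t, g -> k, v -> f, z -> s / _ #: fires at position(s) 8: lildovof
3. e -> o, i -> u / B C0 _: no change
surface: lildovof

cell NUM=fe, CASE=zo, VEL=du:
underlying: lil-do-vo-se
1. 0 -> a / C _ C #: no change
2. b -> p, d -> t, g -> k, v -> f, z -> s / _ #: no change
3. e -> o, i -> u / B C0 _: fires at position(s) 9: lildovoso
surface: lildovoso
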